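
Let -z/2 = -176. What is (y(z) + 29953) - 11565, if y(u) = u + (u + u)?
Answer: 19444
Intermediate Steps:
z = 352 (z = -2*(-176) = 352)
y(u) = 3*u (y(u) = u + 2*u = 3*u)
(y(z) + 29953) - 11565 = (3*352 + 29953) - 11565 = (1056 + 29953) - 11565 = 31009 - 11565 = 19444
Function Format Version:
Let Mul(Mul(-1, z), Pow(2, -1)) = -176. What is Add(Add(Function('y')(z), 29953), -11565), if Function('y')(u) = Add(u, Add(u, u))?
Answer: 19444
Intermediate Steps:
z = 352 (z = Mul(-2, -176) = 352)
Function('y')(u) = Mul(3, u) (Function('y')(u) = Add(u, Mul(2, u)) = Mul(3, u))
Add(Add(Function('y')(z), 29953), -11565) = Add(Add(Mul(3, 352), 29953), -11565) = Add(Add(1056, 29953), -11565) = Add(31009, -11565) = 19444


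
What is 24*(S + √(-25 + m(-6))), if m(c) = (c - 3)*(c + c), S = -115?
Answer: -2760 + 24*√83 ≈ -2541.4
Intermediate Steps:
m(c) = 2*c*(-3 + c) (m(c) = (-3 + c)*(2*c) = 2*c*(-3 + c))
24*(S + √(-25 + m(-6))) = 24*(-115 + √(-25 + 2*(-6)*(-3 - 6))) = 24*(-115 + √(-25 + 2*(-6)*(-9))) = 24*(-115 + √(-25 + 108)) = 24*(-115 + √83) = -2760 + 24*√83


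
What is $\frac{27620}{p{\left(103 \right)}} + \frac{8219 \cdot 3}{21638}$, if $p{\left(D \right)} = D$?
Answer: $\frac{600181231}{2228714} \approx 269.29$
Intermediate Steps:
$\frac{27620}{p{\left(103 \right)}} + \frac{8219 \cdot 3}{21638} = \frac{27620}{103} + \frac{8219 \cdot 3}{21638} = 27620 \cdot \frac{1}{103} + 24657 \cdot \frac{1}{21638} = \frac{27620}{103} + \frac{24657}{21638} = \frac{600181231}{2228714}$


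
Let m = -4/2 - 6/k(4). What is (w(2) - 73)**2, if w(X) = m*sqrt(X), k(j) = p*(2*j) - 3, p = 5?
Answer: 7308201/1369 + 11680*sqrt(2)/37 ≈ 5784.8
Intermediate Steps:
k(j) = -3 + 10*j (k(j) = 5*(2*j) - 3 = 10*j - 3 = -3 + 10*j)
m = -80/37 (m = -4/2 - 6/(-3 + 10*4) = -4*1/2 - 6/(-3 + 40) = -2 - 6/37 = -80/37 ≈ -2.1622)
w(X) = -80*sqrt(X)/37
(w(2) - 73)**2 = (-80*sqrt(2)/37 - 73)**2 = (-73 - 80*sqrt(2)/37)**2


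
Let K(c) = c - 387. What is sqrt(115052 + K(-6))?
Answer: sqrt(114659) ≈ 338.61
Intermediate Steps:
K(c) = -387 + c
sqrt(115052 + K(-6)) = sqrt(115052 + (-387 - 6)) = sqrt(115052 - 393) = sqrt(114659)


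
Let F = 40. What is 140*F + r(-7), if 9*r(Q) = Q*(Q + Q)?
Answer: 50498/9 ≈ 5610.9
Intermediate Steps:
r(Q) = 2*Q²/9 (r(Q) = (Q*(Q + Q))/9 = (Q*(2*Q))/9 = (2*Q²)/9 = 2*Q²/9)
140*F + r(-7) = 140*40 + (2/9)*(-7)² = 5600 + (2/9)*49 = 5600 + 98/9 = 50498/9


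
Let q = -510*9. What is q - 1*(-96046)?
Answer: 91456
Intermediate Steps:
q = -4590
q - 1*(-96046) = -4590 - 1*(-96046) = -4590 + 96046 = 91456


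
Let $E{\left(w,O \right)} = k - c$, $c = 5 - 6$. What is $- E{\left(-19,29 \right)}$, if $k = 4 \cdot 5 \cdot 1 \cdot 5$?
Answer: $-101$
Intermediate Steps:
$c = -1$
$k = 100$ ($k = 20 \cdot 1 \cdot 5 = 20 \cdot 5 = 100$)
$E{\left(w,O \right)} = 101$ ($E{\left(w,O \right)} = 100 - -1 = 100 + 1 = 101$)
$- E{\left(-19,29 \right)} = \left(-1\right) 101 = -101$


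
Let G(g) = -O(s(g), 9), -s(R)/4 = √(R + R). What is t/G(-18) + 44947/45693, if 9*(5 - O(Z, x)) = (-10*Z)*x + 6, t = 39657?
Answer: -47361723896/23694973317 - 85659120*I/518569 ≈ -1.9988 - 165.18*I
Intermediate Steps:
s(R) = -4*√2*√R (s(R) = -4*√(R + R) = -4*√2*√R)
O(Z, x) = 13/3 + 10*Z*x/9 (O(Z, x) = 5 - ((-10*Z)*x + 6)/9 = 5 - (-10*Z*x + 6)/9 = 5 - (6 - 10*Z*x)/9 = 5 + (-⅔ + 10*Z*x/9) = 13/3 + 10*Z*x/9)
G(g) = -13/3 + 40*√2*√g (G(g) = -(13/3 + (10/9)*(-4*√2*√g)*9) = -(13/3 - 40*√2*√g) = -13/3 + 40*√2*√g)
t/G(-18) + 44947/45693 = 39657/(-13/3 + 40*√2*√(-18)) + 44947/45693 = 39657/(-13/3 + 40*√2*(3*I*√2)) + 44947*(1/45693) = 39657/(-13/3 + 240*I) + 44947/45693 = 39657*(9*(-13/3 - 240*I)/518569) + 44947/45693 = 356913*(-13/3 - 240*I)/518569 + 44947/45693 = 44947/45693 + 356913*(-13/3 - 240*I)/518569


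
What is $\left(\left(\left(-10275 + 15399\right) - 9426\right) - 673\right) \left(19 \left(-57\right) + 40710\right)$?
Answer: $-197144325$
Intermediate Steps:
$\left(\left(\left(-10275 + 15399\right) - 9426\right) - 673\right) \left(19 \left(-57\right) + 40710\right) = \left(\left(5124 - 9426\right) - 673\right) \left(-1083 + 40710\right) = \left(-4302 - 673\right) 39627 = \left(-4975\right) 39627 = -197144325$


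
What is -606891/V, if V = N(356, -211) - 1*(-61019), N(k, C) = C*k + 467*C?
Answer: 606891/112634 ≈ 5.3882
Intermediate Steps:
N(k, C) = 467*C + C*k
V = -112634 (V = -211*(467 + 356) - 1*(-61019) = -211*823 + 61019 = -173653 + 61019 = -112634)
-606891/V = -606891/(-112634) = -606891*(-1/112634) = 606891/112634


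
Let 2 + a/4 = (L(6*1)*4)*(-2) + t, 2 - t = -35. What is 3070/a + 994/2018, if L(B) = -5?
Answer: 324673/30270 ≈ 10.726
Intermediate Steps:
t = 37 (t = 2 - 1*(-35) = 2 + 35 = 37)
a = 300 (a = -8 + 4*(-5*4*(-2) + 37) = -8 + 4*(-20*(-2) + 37) = -8 + 4*(40 + 37) = -8 + 4*77 = -8 + 308 = 300)
3070/a + 994/2018 = 3070/300 + 994/2018 = 3070*(1/300) + 994*(1/2018) = 307/30 + 497/1009 = 324673/30270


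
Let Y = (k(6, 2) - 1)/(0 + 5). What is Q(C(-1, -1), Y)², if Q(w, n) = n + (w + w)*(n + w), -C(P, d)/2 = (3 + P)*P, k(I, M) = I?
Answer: 1681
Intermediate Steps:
Y = 1 (Y = (6 - 1)/(0 + 5) = 5/5 = 5*(⅕) = 1)
C(P, d) = -2*P*(3 + P) (C(P, d) = -2*(3 + P)*P = -2*P*(3 + P))
Q(w, n) = n + 2*w*(n + w) (Q(w, n) = n + (2*w)*(n + w) = n + 2*w*(n + w))
Q(C(-1, -1), Y)² = (1 + 2*(-2*(-1)*(3 - 1))² + 2*1*(-2*(-1)*(3 - 1)))² = (1 + 2*(-2*(-1)*2)² + 2*1*(-2*(-1)*2))² = (1 + 2*4² + 2*1*4)² = (1 + 2*16 + 8)² = (1 + 32 + 8)² = 41² = 1681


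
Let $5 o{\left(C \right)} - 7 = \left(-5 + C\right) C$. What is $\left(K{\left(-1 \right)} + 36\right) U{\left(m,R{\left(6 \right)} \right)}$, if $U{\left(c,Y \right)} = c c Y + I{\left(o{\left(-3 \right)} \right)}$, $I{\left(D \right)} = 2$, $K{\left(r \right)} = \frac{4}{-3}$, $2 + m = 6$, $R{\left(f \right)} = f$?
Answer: $\frac{10192}{3} \approx 3397.3$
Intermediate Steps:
$m = 4$ ($m = -2 + 6 = 4$)
$o{\left(C \right)} = \frac{7}{5} + \frac{C \left(-5 + C\right)}{5}$ ($o{\left(C \right)} = \frac{7}{5} + \frac{\left(-5 + C\right) C}{5} = \frac{7}{5} + \frac{C \left(-5 + C\right)}{5}$)
$K{\left(r \right)} = - \frac{4}{3}$ ($K{\left(r \right)} = 4 \left(- \frac{1}{3}\right) = - \frac{4}{3}$)
$U{\left(c,Y \right)} = 2 + Y c^{2}$ ($U{\left(c,Y \right)} = c c Y + 2 = c^{2} Y + 2 = Y c^{2} + 2 = 2 + Y c^{2}$)
$\left(K{\left(-1 \right)} + 36\right) U{\left(m,R{\left(6 \right)} \right)} = \left(- \frac{4}{3} + 36\right) \left(2 + 6 \cdot 4^{2}\right) = \frac{104 \left(2 + 6 \cdot 16\right)}{3} = \frac{104 \left(2 + 96\right)}{3} = \frac{104}{3} \cdot 98 = \frac{10192}{3}$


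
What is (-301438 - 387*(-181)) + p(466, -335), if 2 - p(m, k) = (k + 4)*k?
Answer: -342274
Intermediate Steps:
p(m, k) = 2 - k*(4 + k) (p(m, k) = 2 - (k + 4)*k = 2 - (4 + k)*k = 2 - k*(4 + k))
(-301438 - 387*(-181)) + p(466, -335) = (-301438 - 387*(-181)) + (2 - 1*(-335)² - 4*(-335)) = (-301438 + 70047) + (2 - 1*112225 + 1340) = -231391 + (2 - 112225 + 1340) = -231391 - 110883 = -342274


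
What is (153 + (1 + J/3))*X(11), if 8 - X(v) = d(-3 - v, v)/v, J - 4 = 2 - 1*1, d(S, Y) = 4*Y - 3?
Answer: 21949/33 ≈ 665.12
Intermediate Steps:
d(S, Y) = -3 + 4*Y
J = 5 (J = 4 + (2 - 1*1) = 4 + (2 - 1) = 4 + 1 = 5)
X(v) = 8 - (-3 + 4*v)/v
(153 + (1 + J/3))*X(11) = (153 + (1 + 5/3))*(4 + 3/11) = (153 + 8/3)*(47/11) = (467/3)*(47/11) = 21949/33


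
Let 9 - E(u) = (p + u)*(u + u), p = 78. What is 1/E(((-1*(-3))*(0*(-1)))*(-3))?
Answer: ⅑ ≈ 0.11111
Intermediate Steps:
E(u) = 9 - 2*u*(78 + u) (E(u) = 9 - (78 + u)*(u + u) = 9 - (78 + u)*2*u = 9 - 2*u*(78 + u))
1/E(((-1*(-3))*(0*(-1)))*(-3)) = 1/(9 - 156*(-1*(-3))*(0*(-1))*(-3) - 2*(((-1*(-3))*(0*(-1)))*(-3))²) = 1/(9 - 156*3*0*(-3) - 2*((3*0)*(-3))²) = 1/(9 - 0*(-3) - 2*(0*(-3))²) = 1/(9 - 156*0 - 2*0²) = 1/(9 + 0 - 2*0) = 1/(9 + 0 + 0) = 1/9 = ⅑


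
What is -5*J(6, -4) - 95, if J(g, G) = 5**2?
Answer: -220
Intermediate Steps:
J(g, G) = 25
-5*J(6, -4) - 95 = -5*25 - 95 = -125 - 95 = -220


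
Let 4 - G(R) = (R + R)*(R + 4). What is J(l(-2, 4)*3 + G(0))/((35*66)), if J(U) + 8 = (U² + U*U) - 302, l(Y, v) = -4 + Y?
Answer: 41/1155 ≈ 0.035498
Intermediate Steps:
G(R) = 4 - 2*R*(4 + R) (G(R) = 4 - (R + R)*(R + 4) = 4 - 2*R*(4 + R))
J(U) = -310 + 2*U² (J(U) = -8 + ((U² + U*U) - 302) = -8 + ((U² + U²) - 302) = -8 + (2*U² - 302) = -8 + (-302 + 2*U²) = -310 + 2*U²)
J(l(-2, 4)*3 + G(0))/((35*66)) = (-310 + 2*((-4 - 2)*3 + (4 - 8*0 - 2*0²))²)/((35*66)) = (-310 + 2*(-6*3 + (4 + 0 - 2*0))²)/2310 = (-310 + 2*(-18 + (4 + 0 + 0))²)*(1/2310) = (-310 + 2*(-18 + 4)²)*(1/2310) = (-310 + 2*(-14)²)*(1/2310) = (-310 + 2*196)*(1/2310) = (-310 + 392)*(1/2310) = 82*(1/2310) = 41/1155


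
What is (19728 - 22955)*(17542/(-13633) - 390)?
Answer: 17214147524/13633 ≈ 1.2627e+6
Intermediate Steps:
(19728 - 22955)*(17542/(-13633) - 390) = -3227*(17542*(-1/13633) - 390) = -3227*(-17542/13633 - 390) = -3227*(-5334412/13633) = 17214147524/13633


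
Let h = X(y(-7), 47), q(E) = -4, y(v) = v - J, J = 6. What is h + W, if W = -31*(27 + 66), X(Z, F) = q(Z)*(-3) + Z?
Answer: -2884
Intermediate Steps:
y(v) = -6 + v (y(v) = v - 1*6 = v - 6 = -6 + v)
X(Z, F) = 12 + Z (X(Z, F) = -4*(-3) + Z = 12 + Z)
h = -1 (h = 12 + (-6 - 7) = 12 - 13 = -1)
W = -2883 (W = -31*93 = -2883)
h + W = -1 - 2883 = -2884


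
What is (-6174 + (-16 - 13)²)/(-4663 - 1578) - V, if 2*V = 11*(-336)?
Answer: 11538701/6241 ≈ 1848.9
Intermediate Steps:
V = -1848 (V = (11*(-336))/2 = (½)*(-3696) = -1848)
(-6174 + (-16 - 13)²)/(-4663 - 1578) - V = (-6174 + (-16 - 13)²)/(-4663 - 1578) - 1*(-1848) = (-6174 + (-29)²)/(-6241) + 1848 = (-6174 + 841)*(-1/6241) + 1848 = -5333*(-1/6241) + 1848 = 5333/6241 + 1848 = 11538701/6241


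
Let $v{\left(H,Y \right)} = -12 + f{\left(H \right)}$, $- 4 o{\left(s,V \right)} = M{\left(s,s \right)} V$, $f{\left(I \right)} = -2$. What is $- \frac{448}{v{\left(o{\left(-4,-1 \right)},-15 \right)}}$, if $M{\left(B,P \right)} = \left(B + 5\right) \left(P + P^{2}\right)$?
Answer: $32$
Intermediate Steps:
$M{\left(B,P \right)} = \left(5 + B\right) \left(P + P^{2}\right)$
$o{\left(s,V \right)} = - \frac{V s \left(5 + s^{2} + 6 s\right)}{4}$ ($o{\left(s,V \right)} = - \frac{s \left(5 + s + 5 s + s s\right) V}{4} = - \frac{s \left(5 + s + 5 s + s^{2}\right) V}{4} = - \frac{s \left(5 + s^{2} + 6 s\right) V}{4} = - \frac{V s \left(5 + s^{2} + 6 s\right)}{4}$)
$v{\left(H,Y \right)} = -14$ ($v{\left(H,Y \right)} = -12 - 2 = -14$)
$- \frac{448}{v{\left(o{\left(-4,-1 \right)},-15 \right)}} = - \frac{448}{-14} = \left(-448\right) \left(- \frac{1}{14}\right) = 32$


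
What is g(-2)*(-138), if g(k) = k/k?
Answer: -138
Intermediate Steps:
g(k) = 1
g(-2)*(-138) = 1*(-138) = -138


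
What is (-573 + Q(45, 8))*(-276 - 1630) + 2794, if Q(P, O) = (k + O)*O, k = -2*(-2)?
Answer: 911956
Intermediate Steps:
k = 4
Q(P, O) = O*(4 + O) (Q(P, O) = (4 + O)*O = O*(4 + O))
(-573 + Q(45, 8))*(-276 - 1630) + 2794 = (-573 + 8*(4 + 8))*(-276 - 1630) + 2794 = (-573 + 8*12)*(-1906) + 2794 = (-573 + 96)*(-1906) + 2794 = -477*(-1906) + 2794 = 909162 + 2794 = 911956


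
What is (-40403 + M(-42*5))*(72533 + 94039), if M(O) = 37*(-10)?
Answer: -6791640156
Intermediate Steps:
M(O) = -370
(-40403 + M(-42*5))*(72533 + 94039) = (-40403 - 370)*(72533 + 94039) = -40773*166572 = -6791640156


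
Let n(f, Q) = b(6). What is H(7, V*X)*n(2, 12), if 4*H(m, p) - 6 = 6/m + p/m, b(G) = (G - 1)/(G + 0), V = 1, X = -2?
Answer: 115/84 ≈ 1.3690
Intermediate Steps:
b(G) = (-1 + G)/G
n(f, Q) = ⅚ (n(f, Q) = (-1 + 6)/6 = (⅙)*5 = ⅚)
H(m, p) = 3/2 + 3/(2*m) + p/(4*m) (H(m, p) = 3/2 + (6/m + p/m)/4 = 3/2 + (3/(2*m) + p/(4*m)) = 3/2 + 3/(2*m) + p/(4*m))
H(7, V*X)*n(2, 12) = ((¼)*(6 + 1*(-2) + 6*7)/7)*(⅚) = ((¼)*(⅐)*(6 - 2 + 42))*(⅚) = ((¼)*(⅐)*46)*(⅚) = (23/14)*(⅚) = 115/84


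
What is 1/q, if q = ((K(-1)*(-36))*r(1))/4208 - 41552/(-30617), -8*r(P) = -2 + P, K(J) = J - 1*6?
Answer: 257672672/351630503 ≈ 0.73279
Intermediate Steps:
K(J) = -6 + J (K(J) = J - 6 = -6 + J)
r(P) = ¼ - P/8 (r(P) = -(-2 + P)/8 = ¼ - P/8)
q = 351630503/257672672 (q = (((-6 - 1)*(-36))*(¼ - ⅛*1))/4208 - 41552/(-30617) = ((-7*(-36))*(¼ - ⅛))*(1/4208) - 41552*(-1/30617) = (252*(⅛))*(1/4208) + 41552/30617 = (63/2)*(1/4208) + 41552/30617 = 63/8416 + 41552/30617 = 351630503/257672672 ≈ 1.3646)
1/q = 1/(351630503/257672672) = 257672672/351630503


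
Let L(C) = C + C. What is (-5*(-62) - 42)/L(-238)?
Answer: -67/119 ≈ -0.56303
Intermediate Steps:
L(C) = 2*C
(-5*(-62) - 42)/L(-238) = (-5*(-62) - 42)/((2*(-238))) = (310 - 42)/(-476) = 268*(-1/476) = -67/119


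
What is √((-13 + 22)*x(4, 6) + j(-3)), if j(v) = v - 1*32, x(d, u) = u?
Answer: √19 ≈ 4.3589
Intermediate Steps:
j(v) = -32 + v (j(v) = v - 32 = -32 + v)
√((-13 + 22)*x(4, 6) + j(-3)) = √((-13 + 22)*6 + (-32 - 3)) = √(9*6 - 35) = √(54 - 35) = √19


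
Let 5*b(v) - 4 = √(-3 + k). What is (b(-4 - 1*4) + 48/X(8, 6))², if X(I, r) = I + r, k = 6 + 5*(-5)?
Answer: 20826/1225 + 296*I*√22/175 ≈ 17.001 + 7.9335*I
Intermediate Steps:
k = -19 (k = 6 - 25 = -19)
b(v) = ⅘ + I*√22/5 (b(v) = ⅘ + √(-3 - 19)/5 = ⅘ + √(-22)/5 = ⅘ + (I*√22)/5 = ⅘ + I*√22/5)
(b(-4 - 1*4) + 48/X(8, 6))² = ((⅘ + I*√22/5) + 48/(8 + 6))² = ((⅘ + I*√22/5) + 48/14)² = ((⅘ + I*√22/5) + 48*(1/14))² = ((⅘ + I*√22/5) + 24/7)² = (148/35 + I*√22/5)²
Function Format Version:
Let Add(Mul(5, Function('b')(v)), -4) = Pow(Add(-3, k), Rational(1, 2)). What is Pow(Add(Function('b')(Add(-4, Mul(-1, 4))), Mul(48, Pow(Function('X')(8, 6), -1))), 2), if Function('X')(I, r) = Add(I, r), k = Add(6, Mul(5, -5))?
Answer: Add(Rational(20826, 1225), Mul(Rational(296, 175), I, Pow(22, Rational(1, 2)))) ≈ Add(17.001, Mul(7.9335, I))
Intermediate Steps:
k = -19 (k = Add(6, -25) = -19)
Function('b')(v) = Add(Rational(4, 5), Mul(Rational(1, 5), I, Pow(22, Rational(1, 2)))) (Function('b')(v) = Add(Rational(4, 5), Mul(Rational(1, 5), Pow(Add(-3, -19), Rational(1, 2)))) = Add(Rational(4, 5), Mul(Rational(1, 5), Pow(-22, Rational(1, 2)))) = Add(Rational(4, 5), Mul(Rational(1, 5), Mul(I, Pow(22, Rational(1, 2))))) = Add(Rational(4, 5), Mul(Rational(1, 5), I, Pow(22, Rational(1, 2)))))
Pow(Add(Function('b')(Add(-4, Mul(-1, 4))), Mul(48, Pow(Function('X')(8, 6), -1))), 2) = Pow(Add(Add(Rational(4, 5), Mul(Rational(1, 5), I, Pow(22, Rational(1, 2)))), Mul(48, Pow(Add(8, 6), -1))), 2) = Pow(Add(Add(Rational(4, 5), Mul(Rational(1, 5), I, Pow(22, Rational(1, 2)))), Mul(48, Pow(14, -1))), 2) = Pow(Add(Add(Rational(4, 5), Mul(Rational(1, 5), I, Pow(22, Rational(1, 2)))), Mul(48, Rational(1, 14))), 2) = Pow(Add(Add(Rational(4, 5), Mul(Rational(1, 5), I, Pow(22, Rational(1, 2)))), Rational(24, 7)), 2) = Pow(Add(Rational(148, 35), Mul(Rational(1, 5), I, Pow(22, Rational(1, 2)))), 2)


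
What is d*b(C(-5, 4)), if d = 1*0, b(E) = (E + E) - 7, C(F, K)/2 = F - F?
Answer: 0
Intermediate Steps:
C(F, K) = 0 (C(F, K) = 2*(F - F) = 2*0 = 0)
b(E) = -7 + 2*E (b(E) = 2*E - 7 = -7 + 2*E)
d = 0
d*b(C(-5, 4)) = 0*(-7 + 2*0) = 0*(-7 + 0) = 0*(-7) = 0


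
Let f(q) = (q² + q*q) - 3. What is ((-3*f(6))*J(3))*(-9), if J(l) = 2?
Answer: 3726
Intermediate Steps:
f(q) = -3 + 2*q² (f(q) = (q² + q²) - 3 = 2*q² - 3 = -3 + 2*q²)
((-3*f(6))*J(3))*(-9) = (-3*(-3 + 2*6²)*2)*(-9) = (-3*(-3 + 2*36)*2)*(-9) = (-3*(-3 + 72)*2)*(-9) = (-3*69*2)*(-9) = -207*2*(-9) = -414*(-9) = 3726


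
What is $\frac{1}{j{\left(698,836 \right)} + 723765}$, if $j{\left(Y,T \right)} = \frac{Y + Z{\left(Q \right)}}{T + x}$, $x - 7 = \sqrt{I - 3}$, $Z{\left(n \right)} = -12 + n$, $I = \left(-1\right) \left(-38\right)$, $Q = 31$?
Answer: $\frac{171439382047}{124081970169419223} + \frac{239 \sqrt{35}}{124081970169419223} \approx 1.3817 \cdot 10^{-6}$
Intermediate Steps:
$I = 38$
$x = 7 + \sqrt{35}$ ($x = 7 + \sqrt{38 - 3} = 7 + \sqrt{35} \approx 12.916$)
$j{\left(Y,T \right)} = \frac{19 + Y}{7 + T + \sqrt{35}}$ ($j{\left(Y,T \right)} = \frac{Y + \left(-12 + 31\right)}{T + \left(7 + \sqrt{35}\right)} = \frac{Y + 19}{7 + T + \sqrt{35}} = \frac{19 + Y}{7 + T + \sqrt{35}}$)
$\frac{1}{j{\left(698,836 \right)} + 723765} = \frac{1}{\frac{19 + 698}{7 + 836 + \sqrt{35}} + 723765} = \frac{1}{\frac{1}{843 + \sqrt{35}} \cdot 717 + 723765} = \frac{1}{\frac{717}{843 + \sqrt{35}} + 723765} = \frac{1}{723765 + \frac{717}{843 + \sqrt{35}}}$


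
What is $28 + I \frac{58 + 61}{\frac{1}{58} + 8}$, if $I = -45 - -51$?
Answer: $\frac{18144}{155} \approx 117.06$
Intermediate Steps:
$I = 6$ ($I = -45 + 51 = 6$)
$28 + I \frac{58 + 61}{\frac{1}{58} + 8} = 28 + 6 \frac{58 + 61}{\frac{1}{58} + 8} = 28 + 6 \frac{119}{\frac{1}{58} + 8} = 28 + 6 \frac{119}{\frac{465}{58}} = 28 + 6 \cdot 119 \cdot \frac{58}{465} = 28 + 6 \cdot \frac{6902}{465} = 28 + \frac{13804}{155} = \frac{18144}{155}$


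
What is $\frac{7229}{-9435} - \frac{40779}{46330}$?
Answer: $- \frac{143933887}{87424710} \approx -1.6464$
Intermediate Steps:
$\frac{7229}{-9435} - \frac{40779}{46330} = 7229 \left(- \frac{1}{9435}\right) - \frac{40779}{46330} = - \frac{7229}{9435} - \frac{40779}{46330} = - \frac{143933887}{87424710}$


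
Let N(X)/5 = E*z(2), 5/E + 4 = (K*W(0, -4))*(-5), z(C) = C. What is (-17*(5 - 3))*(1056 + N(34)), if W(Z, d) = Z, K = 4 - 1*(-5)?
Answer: -35479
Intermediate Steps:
K = 9 (K = 4 + 5 = 9)
E = -5/4 (E = 5/(-4 + (9*0)*(-5)) = 5/(-4 + 0*(-5)) = 5/(-4 + 0) = 5/(-4) = 5*(-¼) = -5/4 ≈ -1.2500)
N(X) = -25/2 (N(X) = 5*(-5/4*2) = 5*(-5/2) = -25/2)
(-17*(5 - 3))*(1056 + N(34)) = (-17*(5 - 3))*(1056 - 25/2) = -17*2*(2087/2) = -34*2087/2 = -35479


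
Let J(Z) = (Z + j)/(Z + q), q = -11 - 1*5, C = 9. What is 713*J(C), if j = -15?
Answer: 4278/7 ≈ 611.14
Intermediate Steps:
q = -16 (q = -11 - 5 = -16)
J(Z) = (-15 + Z)/(-16 + Z) (J(Z) = (Z - 15)/(Z - 16) = (-15 + Z)/(-16 + Z))
713*J(C) = 713*((-15 + 9)/(-16 + 9)) = 713*(-6/(-7)) = 713*(-⅐*(-6)) = 713*(6/7) = 4278/7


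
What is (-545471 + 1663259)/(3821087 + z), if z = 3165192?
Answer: 1117788/6986279 ≈ 0.16000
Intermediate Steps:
(-545471 + 1663259)/(3821087 + z) = (-545471 + 1663259)/(3821087 + 3165192) = 1117788/6986279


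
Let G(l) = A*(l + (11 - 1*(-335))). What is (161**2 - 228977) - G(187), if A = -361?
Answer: -10643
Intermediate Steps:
G(l) = -124906 - 361*l (G(l) = -361*(l + (11 - 1*(-335))) = -361*(l + (11 + 335)) = -361*(l + 346) = -361*(346 + l) = -124906 - 361*l)
(161**2 - 228977) - G(187) = (161**2 - 228977) - (-124906 - 361*187) = (25921 - 228977) - (-124906 - 67507) = -203056 - 1*(-192413) = -203056 + 192413 = -10643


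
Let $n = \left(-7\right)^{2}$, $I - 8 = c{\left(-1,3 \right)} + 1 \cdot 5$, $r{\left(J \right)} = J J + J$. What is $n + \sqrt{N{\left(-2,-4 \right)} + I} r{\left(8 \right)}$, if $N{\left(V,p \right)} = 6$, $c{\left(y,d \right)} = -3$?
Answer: $337$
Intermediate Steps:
$r{\left(J \right)} = J + J^{2}$ ($r{\left(J \right)} = J^{2} + J = J + J^{2}$)
$I = 10$ ($I = 8 + \left(-3 + 1 \cdot 5\right) = 8 + \left(-3 + 5\right) = 8 + 2 = 10$)
$n = 49$
$n + \sqrt{N{\left(-2,-4 \right)} + I} r{\left(8 \right)} = 49 + \sqrt{6 + 10} \cdot 8 \left(1 + 8\right) = 49 + \sqrt{16} \cdot 8 \cdot 9 = 49 + 4 \cdot 72 = 49 + 288 = 337$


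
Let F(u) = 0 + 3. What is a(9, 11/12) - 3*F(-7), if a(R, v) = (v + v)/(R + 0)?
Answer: -475/54 ≈ -8.7963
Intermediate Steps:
F(u) = 3
a(R, v) = 2*v/R (a(R, v) = (2*v)/R = 2*v/R)
a(9, 11/12) - 3*F(-7) = 2*(11/12)/9 - 3*3 = 2*(11*(1/12))*(1/9) - 9 = 2*(11/12)*(1/9) - 9 = 11/54 - 9 = -475/54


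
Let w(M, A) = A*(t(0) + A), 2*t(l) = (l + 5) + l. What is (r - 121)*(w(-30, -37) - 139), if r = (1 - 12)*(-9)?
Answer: -25025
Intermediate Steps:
t(l) = 5/2 + l (t(l) = ((l + 5) + l)/2 = ((5 + l) + l)/2 = (5 + 2*l)/2 = 5/2 + l)
r = 99 (r = -11*(-9) = 99)
w(M, A) = A*(5/2 + A) (w(M, A) = A*((5/2 + 0) + A) = A*(5/2 + A))
(r - 121)*(w(-30, -37) - 139) = (99 - 121)*((½)*(-37)*(5 + 2*(-37)) - 139) = -22*((½)*(-37)*(5 - 74) - 139) = -22*((½)*(-37)*(-69) - 139) = -22*(2553/2 - 139) = -22*2275/2 = -25025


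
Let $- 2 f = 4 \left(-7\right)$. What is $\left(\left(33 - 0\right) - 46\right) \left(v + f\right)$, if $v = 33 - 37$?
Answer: $-130$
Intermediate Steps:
$f = 14$ ($f = - \frac{4 \left(-7\right)}{2} = \left(- \frac{1}{2}\right) \left(-28\right) = 14$)
$v = -4$ ($v = 33 - 37 = -4$)
$\left(\left(33 - 0\right) - 46\right) \left(v + f\right) = \left(\left(33 - 0\right) - 46\right) \left(-4 + 14\right) = \left(\left(33 + 0\right) - 46\right) 10 = \left(33 - 46\right) 10 = \left(-13\right) 10 = -130$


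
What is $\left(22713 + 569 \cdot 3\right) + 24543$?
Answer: $48963$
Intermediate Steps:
$\left(22713 + 569 \cdot 3\right) + 24543 = \left(22713 + 1707\right) + 24543 = 24420 + 24543 = 48963$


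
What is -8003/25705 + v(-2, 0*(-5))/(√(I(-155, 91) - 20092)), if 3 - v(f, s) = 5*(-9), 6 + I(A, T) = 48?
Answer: -151/485 - 24*I*√802/2005 ≈ -0.31134 - 0.33899*I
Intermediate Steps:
I(A, T) = 42 (I(A, T) = -6 + 48 = 42)
v(f, s) = 48 (v(f, s) = 3 - 5*(-9) = 3 - 1*(-45) = 3 + 45 = 48)
-8003/25705 + v(-2, 0*(-5))/(√(I(-155, 91) - 20092)) = -8003/25705 + 48/(√(42 - 20092)) = -8003*1/25705 + 48/(√(-20050)) = -151/485 + 48/((5*I*√802)) = -151/485 + 48*(-I*√802/4010) = -151/485 - 24*I*√802/2005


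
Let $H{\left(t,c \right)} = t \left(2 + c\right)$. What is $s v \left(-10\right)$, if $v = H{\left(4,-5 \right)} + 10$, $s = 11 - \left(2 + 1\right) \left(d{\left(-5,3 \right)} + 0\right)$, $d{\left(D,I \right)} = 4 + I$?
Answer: $-200$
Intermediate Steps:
$s = -10$ ($s = 11 - \left(2 + 1\right) \left(\left(4 + 3\right) + 0\right) = 11 - 3 \left(7 + 0\right) = 11 - 3 \cdot 7 = 11 - 21 = -10$)
$v = -2$ ($v = 4 \left(2 - 5\right) + 10 = 4 \left(-3\right) + 10 = -12 + 10 = -2$)
$s v \left(-10\right) = \left(-10\right) \left(-2\right) \left(-10\right) = 20 \left(-10\right) = -200$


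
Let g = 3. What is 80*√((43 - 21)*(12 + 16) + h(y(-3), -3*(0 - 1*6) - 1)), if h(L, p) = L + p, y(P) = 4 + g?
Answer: 640*√10 ≈ 2023.9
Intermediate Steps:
y(P) = 7 (y(P) = 4 + 3 = 7)
80*√((43 - 21)*(12 + 16) + h(y(-3), -3*(0 - 1*6) - 1)) = 80*√((43 - 21)*(12 + 16) + (7 + (-3*(0 - 1*6) - 1))) = 80*√(22*28 + (7 + (-3*(0 - 6) - 1))) = 80*√(616 + (7 + (-3*(-6) - 1))) = 80*√(616 + (7 + (18 - 1))) = 80*√(616 + (7 + 17)) = 80*√(616 + 24) = 80*√640 = 80*(8*√10) = 640*√10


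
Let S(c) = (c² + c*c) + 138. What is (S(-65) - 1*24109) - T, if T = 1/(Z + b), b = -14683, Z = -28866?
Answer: -675924028/43549 ≈ -15521.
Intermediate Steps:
S(c) = 138 + 2*c² (S(c) = (c² + c²) + 138 = 2*c² + 138 = 138 + 2*c²)
T = -1/43549 (T = 1/(-28866 - 14683) = 1/(-43549) = -1/43549 ≈ -2.2963e-5)
(S(-65) - 1*24109) - T = ((138 + 2*(-65)²) - 1*24109) - 1*(-1/43549) = ((138 + 2*4225) - 24109) + 1/43549 = ((138 + 8450) - 24109) + 1/43549 = (8588 - 24109) + 1/43549 = -15521 + 1/43549 = -675924028/43549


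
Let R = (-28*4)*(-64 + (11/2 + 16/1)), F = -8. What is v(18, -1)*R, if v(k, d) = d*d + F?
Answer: -33320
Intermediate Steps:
v(k, d) = -8 + d² (v(k, d) = d*d - 8 = d² - 8 = -8 + d²)
R = 4760 (R = -112*(-64 + (11*(½) + 16*1)) = -112*(-64 + (11/2 + 16)) = -112*(-64 + 43/2) = -112*(-85/2) = 4760)
v(18, -1)*R = (-8 + (-1)²)*4760 = (-8 + 1)*4760 = -7*4760 = -33320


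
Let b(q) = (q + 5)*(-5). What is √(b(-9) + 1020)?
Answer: 4*√65 ≈ 32.249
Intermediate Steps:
b(q) = -25 - 5*q (b(q) = (5 + q)*(-5) = -25 - 5*q)
√(b(-9) + 1020) = √((-25 - 5*(-9)) + 1020) = √((-25 + 45) + 1020) = √(20 + 1020) = √1040 = 4*√65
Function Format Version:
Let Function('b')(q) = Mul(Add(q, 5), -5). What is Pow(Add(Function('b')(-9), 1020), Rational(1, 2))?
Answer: Mul(4, Pow(65, Rational(1, 2))) ≈ 32.249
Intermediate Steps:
Function('b')(q) = Add(-25, Mul(-5, q)) (Function('b')(q) = Mul(Add(5, q), -5) = Add(-25, Mul(-5, q)))
Pow(Add(Function('b')(-9), 1020), Rational(1, 2)) = Pow(Add(Add(-25, Mul(-5, -9)), 1020), Rational(1, 2)) = Pow(Add(Add(-25, 45), 1020), Rational(1, 2)) = Pow(Add(20, 1020), Rational(1, 2)) = Pow(1040, Rational(1, 2)) = Mul(4, Pow(65, Rational(1, 2)))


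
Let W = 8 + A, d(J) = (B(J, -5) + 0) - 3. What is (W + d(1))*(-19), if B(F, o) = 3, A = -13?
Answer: 95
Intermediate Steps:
d(J) = 0 (d(J) = (3 + 0) - 3 = 3 - 3 = 0)
W = -5 (W = 8 - 13 = -5)
(W + d(1))*(-19) = (-5 + 0)*(-19) = -5*(-19) = 95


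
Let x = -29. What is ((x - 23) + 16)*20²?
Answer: -14400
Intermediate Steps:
((x - 23) + 16)*20² = ((-29 - 23) + 16)*20² = (-52 + 16)*400 = -36*400 = -14400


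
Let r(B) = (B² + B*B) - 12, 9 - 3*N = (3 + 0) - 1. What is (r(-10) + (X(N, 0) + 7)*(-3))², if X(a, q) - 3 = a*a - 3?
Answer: 204304/9 ≈ 22700.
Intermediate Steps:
N = 7/3 (N = 3 - ((3 + 0) - 1)/3 = 3 - (3 - 1)/3 = 3 - ⅓*2 = 3 - ⅔ = 7/3 ≈ 2.3333)
X(a, q) = a² (X(a, q) = 3 + (a*a - 3) = 3 + (a² - 3) = 3 + (-3 + a²) = a²)
r(B) = -12 + 2*B² (r(B) = (B² + B²) - 12 = 2*B² - 12 = -12 + 2*B²)
(r(-10) + (X(N, 0) + 7)*(-3))² = ((-12 + 2*(-10)²) + ((7/3)² + 7)*(-3))² = ((-12 + 2*100) + (49/9 + 7)*(-3))² = ((-12 + 200) + (112/9)*(-3))² = (188 - 112/3)² = (452/3)² = 204304/9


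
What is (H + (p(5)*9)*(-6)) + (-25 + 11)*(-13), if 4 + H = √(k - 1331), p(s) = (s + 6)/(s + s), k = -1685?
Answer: 593/5 + 2*I*√754 ≈ 118.6 + 54.918*I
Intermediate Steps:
p(s) = (6 + s)/(2*s) (p(s) = (6 + s)/((2*s)) = (6 + s)*(1/(2*s)) = (6 + s)/(2*s))
H = -4 + 2*I*√754 (H = -4 + √(-1685 - 1331) = -4 + √(-3016) = -4 + 2*I*√754 ≈ -4.0 + 54.918*I)
(H + (p(5)*9)*(-6)) + (-25 + 11)*(-13) = ((-4 + 2*I*√754) + (((½)*(6 + 5)/5)*9)*(-6)) + (-25 + 11)*(-13) = ((-4 + 2*I*√754) + (((½)*(⅕)*11)*9)*(-6)) - 14*(-13) = ((-4 + 2*I*√754) + ((11/10)*9)*(-6)) + 182 = ((-4 + 2*I*√754) + (99/10)*(-6)) + 182 = ((-4 + 2*I*√754) - 297/5) + 182 = (-317/5 + 2*I*√754) + 182 = 593/5 + 2*I*√754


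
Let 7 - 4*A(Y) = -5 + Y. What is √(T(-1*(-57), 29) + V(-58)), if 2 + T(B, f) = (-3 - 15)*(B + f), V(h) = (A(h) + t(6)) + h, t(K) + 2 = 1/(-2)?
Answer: 3*I*√177 ≈ 39.912*I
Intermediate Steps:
t(K) = -5/2 (t(K) = -2 + 1/(-2) = -2 - ½ = -5/2)
A(Y) = 3 - Y/4 (A(Y) = 7/4 - (-5 + Y)/4 = 7/4 + (5/4 - Y/4) = 3 - Y/4)
V(h) = ½ + 3*h/4 (V(h) = ((3 - h/4) - 5/2) + h = (½ - h/4) + h = ½ + 3*h/4)
T(B, f) = -2 - 18*B - 18*f (T(B, f) = -2 + (-3 - 15)*(B + f) = -2 - 18*(B + f) = -2 + (-18*B - 18*f) = -2 - 18*B - 18*f)
√(T(-1*(-57), 29) + V(-58)) = √((-2 - (-18)*(-57) - 18*29) + (½ + (¾)*(-58))) = √((-2 - 18*57 - 522) + (½ - 87/2)) = √((-2 - 1026 - 522) - 43) = √(-1550 - 43) = √(-1593) = 3*I*√177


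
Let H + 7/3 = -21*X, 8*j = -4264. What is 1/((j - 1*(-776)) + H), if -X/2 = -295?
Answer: -3/36448 ≈ -8.2309e-5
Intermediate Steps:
j = -533 (j = (⅛)*(-4264) = -533)
X = 590 (X = -2*(-295) = 590)
H = -37177/3 (H = -7/3 - 21*590 = -7/3 - 12390 = -37177/3 ≈ -12392.)
1/((j - 1*(-776)) + H) = 1/((-533 - 1*(-776)) - 37177/3) = 1/((-533 + 776) - 37177/3) = 1/(243 - 37177/3) = 1/(-36448/3) = -3/36448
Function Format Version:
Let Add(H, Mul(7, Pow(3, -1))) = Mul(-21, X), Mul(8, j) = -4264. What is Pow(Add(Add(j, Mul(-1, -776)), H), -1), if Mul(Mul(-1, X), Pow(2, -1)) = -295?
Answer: Rational(-3, 36448) ≈ -8.2309e-5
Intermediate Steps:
j = -533 (j = Mul(Rational(1, 8), -4264) = -533)
X = 590 (X = Mul(-2, -295) = 590)
H = Rational(-37177, 3) (H = Add(Rational(-7, 3), Mul(-21, 590)) = Add(Rational(-7, 3), -12390) = Rational(-37177, 3) ≈ -12392.)
Pow(Add(Add(j, Mul(-1, -776)), H), -1) = Pow(Add(Add(-533, Mul(-1, -776)), Rational(-37177, 3)), -1) = Pow(Add(Add(-533, 776), Rational(-37177, 3)), -1) = Pow(Add(243, Rational(-37177, 3)), -1) = Pow(Rational(-36448, 3), -1) = Rational(-3, 36448)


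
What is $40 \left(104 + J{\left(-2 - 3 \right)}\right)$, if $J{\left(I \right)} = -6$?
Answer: $3920$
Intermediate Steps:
$40 \left(104 + J{\left(-2 - 3 \right)}\right) = 40 \left(104 - 6\right) = 40 \cdot 98 = 3920$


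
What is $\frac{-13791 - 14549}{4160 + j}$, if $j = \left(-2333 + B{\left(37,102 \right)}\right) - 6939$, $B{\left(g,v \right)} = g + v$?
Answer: $\frac{28340}{4973} \approx 5.6988$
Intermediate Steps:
$j = -9133$ ($j = \left(-2333 + \left(37 + 102\right)\right) - 6939 = \left(-2333 + 139\right) - 6939 = -2194 - 6939 = -9133$)
$\frac{-13791 - 14549}{4160 + j} = \frac{-13791 - 14549}{4160 - 9133} = \frac{-13791 - 14549}{-4973} = \left(-28340\right) \left(- \frac{1}{4973}\right) = \frac{28340}{4973}$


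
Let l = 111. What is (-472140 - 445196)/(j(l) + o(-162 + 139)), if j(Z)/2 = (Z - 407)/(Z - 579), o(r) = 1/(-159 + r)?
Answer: -1502596368/2063 ≈ -7.2836e+5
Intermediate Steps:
j(Z) = 2*(-407 + Z)/(-579 + Z) (j(Z) = 2*((Z - 407)/(Z - 579)) = 2*((-407 + Z)/(-579 + Z)) = 2*(-407 + Z)/(-579 + Z))
(-472140 - 445196)/(j(l) + o(-162 + 139)) = (-472140 - 445196)/(2*(-407 + 111)/(-579 + 111) + 1/(-159 + (-162 + 139))) = -917336/(2*(-296)/(-468) + 1/(-159 - 23)) = -917336/(2*(-1/468)*(-296) + 1/(-182)) = -917336/(148/117 - 1/182) = -917336/2063/1638 = -917336*1638/2063 = -1502596368/2063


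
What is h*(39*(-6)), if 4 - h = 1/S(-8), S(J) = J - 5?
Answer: -954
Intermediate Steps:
S(J) = -5 + J
h = 53/13 (h = 4 - 1/(-5 - 8) = 4 - 1/(-13) = 4 - 1*(-1/13) = 4 + 1/13 = 53/13 ≈ 4.0769)
h*(39*(-6)) = 53*(39*(-6))/13 = (53/13)*(-234) = -954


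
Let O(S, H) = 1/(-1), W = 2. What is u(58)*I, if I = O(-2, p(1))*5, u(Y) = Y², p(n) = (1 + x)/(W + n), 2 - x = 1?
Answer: -16820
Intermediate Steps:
x = 1 (x = 2 - 1*1 = 2 - 1 = 1)
p(n) = 2/(2 + n) (p(n) = (1 + 1)/(2 + n) = 2/(2 + n))
O(S, H) = -1
I = -5 (I = -1*5 = -5)
u(58)*I = 58²*(-5) = 3364*(-5) = -16820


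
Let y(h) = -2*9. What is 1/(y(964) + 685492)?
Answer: 1/685474 ≈ 1.4588e-6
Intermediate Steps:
y(h) = -18
1/(y(964) + 685492) = 1/(-18 + 685492) = 1/685474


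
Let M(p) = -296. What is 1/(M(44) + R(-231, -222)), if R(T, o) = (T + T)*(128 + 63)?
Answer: -1/88538 ≈ -1.1295e-5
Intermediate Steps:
R(T, o) = 382*T (R(T, o) = (2*T)*191 = 382*T)
1/(M(44) + R(-231, -222)) = 1/(-296 + 382*(-231)) = 1/(-296 - 88242) = 1/(-88538) = -1/88538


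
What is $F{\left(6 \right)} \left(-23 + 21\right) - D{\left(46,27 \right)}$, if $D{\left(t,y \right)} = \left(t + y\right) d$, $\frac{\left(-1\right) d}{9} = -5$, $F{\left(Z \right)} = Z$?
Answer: $-3297$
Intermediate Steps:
$d = 45$ ($d = \left(-9\right) \left(-5\right) = 45$)
$D{\left(t,y \right)} = 45 t + 45 y$ ($D{\left(t,y \right)} = \left(t + y\right) 45 = 45 t + 45 y$)
$F{\left(6 \right)} \left(-23 + 21\right) - D{\left(46,27 \right)} = 6 \left(-23 + 21\right) - \left(45 \cdot 46 + 45 \cdot 27\right) = 6 \left(-2\right) - \left(2070 + 1215\right) = -12 - 3285 = -3297$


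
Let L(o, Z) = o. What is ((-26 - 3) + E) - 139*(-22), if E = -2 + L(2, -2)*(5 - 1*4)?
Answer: 3029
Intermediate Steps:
E = 0 (E = -2 + 2*(5 - 1*4) = -2 + 2*(5 - 4) = -2 + 2*1 = -2 + 2 = 0)
((-26 - 3) + E) - 139*(-22) = ((-26 - 3) + 0) - 139*(-22) = (-29 + 0) + 3058 = -29 + 3058 = 3029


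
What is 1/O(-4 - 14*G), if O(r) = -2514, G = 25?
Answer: -1/2514 ≈ -0.00039777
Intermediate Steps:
1/O(-4 - 14*G) = 1/(-2514) = -1/2514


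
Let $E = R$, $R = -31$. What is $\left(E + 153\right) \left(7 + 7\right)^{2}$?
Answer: $23912$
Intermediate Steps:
$E = -31$
$\left(E + 153\right) \left(7 + 7\right)^{2} = \left(-31 + 153\right) \left(7 + 7\right)^{2} = 122 \cdot 14^{2} = 122 \cdot 196 = 23912$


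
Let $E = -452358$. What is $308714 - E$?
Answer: $761072$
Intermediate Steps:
$308714 - E = 308714 - -452358 = 308714 + 452358 = 761072$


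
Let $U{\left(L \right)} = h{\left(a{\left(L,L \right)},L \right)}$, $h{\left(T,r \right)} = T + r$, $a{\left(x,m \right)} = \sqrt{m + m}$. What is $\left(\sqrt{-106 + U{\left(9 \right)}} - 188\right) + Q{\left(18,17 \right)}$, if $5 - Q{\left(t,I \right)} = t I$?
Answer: $-489 + i \sqrt{97 - 3 \sqrt{2}} \approx -489.0 + 9.6311 i$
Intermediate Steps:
$a{\left(x,m \right)} = \sqrt{2} \sqrt{m}$ ($a{\left(x,m \right)} = \sqrt{2 m} = \sqrt{2} \sqrt{m}$)
$U{\left(L \right)} = L + \sqrt{2} \sqrt{L}$ ($U{\left(L \right)} = \sqrt{2} \sqrt{L} + L = L + \sqrt{2} \sqrt{L}$)
$Q{\left(t,I \right)} = 5 - I t$ ($Q{\left(t,I \right)} = 5 - t I = 5 - I t$)
$\left(\sqrt{-106 + U{\left(9 \right)}} - 188\right) + Q{\left(18,17 \right)} = \left(\sqrt{-106 + \left(9 + \sqrt{2} \sqrt{9}\right)} - 188\right) + \left(5 - 17 \cdot 18\right) = \left(\sqrt{-106 + \left(9 + \sqrt{2} \cdot 3\right)} - 188\right) + \left(5 - 306\right) = \left(\sqrt{-106 + \left(9 + 3 \sqrt{2}\right)} - 188\right) - 301 = \left(\sqrt{-97 + 3 \sqrt{2}} - 188\right) - 301 = \left(-188 + \sqrt{-97 + 3 \sqrt{2}}\right) - 301 = -489 + \sqrt{-97 + 3 \sqrt{2}}$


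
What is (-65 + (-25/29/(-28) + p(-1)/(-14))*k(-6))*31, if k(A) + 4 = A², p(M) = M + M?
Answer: -374077/203 ≈ -1842.7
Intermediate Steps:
p(M) = 2*M
k(A) = -4 + A²
(-65 + (-25/29/(-28) + p(-1)/(-14))*k(-6))*31 = (-65 + (-25/29/(-28) + (2*(-1))/(-14))*(-4 + (-6)²))*31 = (-65 + (-25*1/29*(-1/28) - 2*(-1/14))*(-4 + 36))*31 = (-65 + (-25/29*(-1/28) + ⅐)*32)*31 = (-65 + (25/812 + ⅐)*32)*31 = (-65 + (141/812)*32)*31 = (-65 + 1128/203)*31 = -12067/203*31 = -374077/203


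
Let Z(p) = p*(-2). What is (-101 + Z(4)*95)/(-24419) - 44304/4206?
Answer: -179706335/17117719 ≈ -10.498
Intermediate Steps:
Z(p) = -2*p
(-101 + Z(4)*95)/(-24419) - 44304/4206 = (-101 - 2*4*95)/(-24419) - 44304/4206 = (-101 - 8*95)*(-1/24419) - 44304*1/4206 = (-101 - 760)*(-1/24419) - 7384/701 = -861*(-1/24419) - 7384/701 = 861/24419 - 7384/701 = -179706335/17117719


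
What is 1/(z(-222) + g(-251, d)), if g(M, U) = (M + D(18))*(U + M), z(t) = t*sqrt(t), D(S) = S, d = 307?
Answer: I/(2*(-6524*I + 111*sqrt(222))) ≈ -7.2012e-5 + 1.8255e-5*I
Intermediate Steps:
z(t) = t**(3/2)
g(M, U) = (18 + M)*(M + U) (g(M, U) = (M + 18)*(U + M) = (18 + M)*(M + U))
1/(z(-222) + g(-251, d)) = 1/((-222)**(3/2) + ((-251)**2 + 18*(-251) + 18*307 - 251*307)) = 1/(-222*I*sqrt(222) + (63001 - 4518 + 5526 - 77057)) = 1/(-222*I*sqrt(222) - 13048) = 1/(-13048 - 222*I*sqrt(222))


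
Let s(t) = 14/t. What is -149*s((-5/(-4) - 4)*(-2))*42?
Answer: -175224/11 ≈ -15929.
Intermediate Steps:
-149*s((-5/(-4) - 4)*(-2))*42 = -2086/((-5/(-4) - 4)*(-2))*42 = -2086/((-5*(-¼) - 4)*(-2))*42 = -2086/((5/4 - 4)*(-2))*42 = -2086/((-11/4*(-2)))*42 = -2086/11/2*42 = -2086*2/11*42 = -149*28/11*42 = -4172/11*42 = -175224/11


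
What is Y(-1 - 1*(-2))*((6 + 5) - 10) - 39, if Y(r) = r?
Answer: -38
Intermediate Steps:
Y(-1 - 1*(-2))*((6 + 5) - 10) - 39 = (-1 - 1*(-2))*((6 + 5) - 10) - 39 = (-1 + 2)*(11 - 10) - 39 = 1*1 - 39 = 1 - 39 = -38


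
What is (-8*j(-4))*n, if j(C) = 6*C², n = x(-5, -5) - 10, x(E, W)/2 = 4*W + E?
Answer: 46080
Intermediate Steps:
x(E, W) = 2*E + 8*W (x(E, W) = 2*(4*W + E) = 2*(E + 4*W) = 2*E + 8*W)
n = -60 (n = (2*(-5) + 8*(-5)) - 10 = (-10 - 40) - 10 = -50 - 10 = -60)
(-8*j(-4))*n = -48*(-4)²*(-60) = -48*16*(-60) = -8*96*(-60) = -768*(-60) = 46080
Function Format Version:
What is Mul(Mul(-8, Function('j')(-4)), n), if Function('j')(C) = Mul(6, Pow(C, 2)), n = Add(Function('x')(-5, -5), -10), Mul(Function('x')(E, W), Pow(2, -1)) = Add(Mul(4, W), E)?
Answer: 46080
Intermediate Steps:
Function('x')(E, W) = Add(Mul(2, E), Mul(8, W)) (Function('x')(E, W) = Mul(2, Add(Mul(4, W), E)) = Mul(2, Add(E, Mul(4, W))) = Add(Mul(2, E), Mul(8, W)))
n = -60 (n = Add(Add(Mul(2, -5), Mul(8, -5)), -10) = Add(Add(-10, -40), -10) = Add(-50, -10) = -60)
Mul(Mul(-8, Function('j')(-4)), n) = Mul(Mul(-8, Mul(6, Pow(-4, 2))), -60) = Mul(Mul(-8, Mul(6, 16)), -60) = Mul(Mul(-8, 96), -60) = Mul(-768, -60) = 46080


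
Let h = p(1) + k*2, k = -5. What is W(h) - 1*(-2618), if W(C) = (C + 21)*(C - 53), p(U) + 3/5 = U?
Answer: 47609/25 ≈ 1904.4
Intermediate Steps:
p(U) = -⅗ + U
h = -48/5 (h = (-⅗ + 1) - 5*2 = ⅖ - 10 = -48/5 ≈ -9.6000)
W(C) = (-53 + C)*(21 + C) (W(C) = (21 + C)*(-53 + C) = (-53 + C)*(21 + C))
W(h) - 1*(-2618) = (-1113 + (-48/5)² - 32*(-48/5)) - 1*(-2618) = (-1113 + 2304/25 + 1536/5) + 2618 = -17841/25 + 2618 = 47609/25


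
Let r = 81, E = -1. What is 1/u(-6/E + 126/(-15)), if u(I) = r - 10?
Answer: 1/71 ≈ 0.014085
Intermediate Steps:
u(I) = 71 (u(I) = 81 - 10 = 71)
1/u(-6/E + 126/(-15)) = 1/71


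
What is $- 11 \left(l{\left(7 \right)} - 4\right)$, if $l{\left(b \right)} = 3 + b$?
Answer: $-66$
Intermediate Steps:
$- 11 \left(l{\left(7 \right)} - 4\right) = - 11 \left(\left(3 + 7\right) - 4\right) = - 11 \left(10 - 4\right) = \left(-11\right) 6 = -66$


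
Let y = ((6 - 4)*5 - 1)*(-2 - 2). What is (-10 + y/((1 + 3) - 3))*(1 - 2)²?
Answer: -46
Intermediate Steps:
y = -36 (y = (2*5 - 1)*(-4) = (10 - 1)*(-4) = 9*(-4) = -36)
(-10 + y/((1 + 3) - 3))*(1 - 2)² = (-10 - 36/((1 + 3) - 3))*(1 - 2)² = (-10 - 36/(4 - 3))*(-1)² = (-10 - 36/1)*1 = (-10 - 36*1)*1 = (-10 - 36)*1 = -46*1 = -46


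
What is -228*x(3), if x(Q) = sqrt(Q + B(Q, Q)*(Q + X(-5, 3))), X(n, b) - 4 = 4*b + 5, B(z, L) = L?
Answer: -1140*sqrt(3) ≈ -1974.5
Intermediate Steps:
X(n, b) = 9 + 4*b (X(n, b) = 4 + (4*b + 5) = 4 + (5 + 4*b) = 9 + 4*b)
x(Q) = sqrt(Q + Q*(21 + Q)) (x(Q) = sqrt(Q + Q*(Q + (9 + 4*3))) = sqrt(Q + Q*(Q + (9 + 12))) = sqrt(Q + Q*(Q + 21)) = sqrt(Q + Q*(21 + Q)))
-228*x(3) = -228*sqrt(3)*sqrt(22 + 3) = -228*5*sqrt(3) = -1140*sqrt(3)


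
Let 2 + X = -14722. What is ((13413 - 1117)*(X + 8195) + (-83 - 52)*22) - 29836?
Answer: -80313390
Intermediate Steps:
X = -14724 (X = -2 - 14722 = -14724)
((13413 - 1117)*(X + 8195) + (-83 - 52)*22) - 29836 = ((13413 - 1117)*(-14724 + 8195) + (-83 - 52)*22) - 29836 = (12296*(-6529) - 135*22) - 29836 = (-80280584 - 2970) - 29836 = -80283554 - 29836 = -80313390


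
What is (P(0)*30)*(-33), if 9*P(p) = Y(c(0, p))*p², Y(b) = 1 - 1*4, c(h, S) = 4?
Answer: 0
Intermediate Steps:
Y(b) = -3 (Y(b) = 1 - 4 = -3)
P(p) = -p²/3 (P(p) = (-3*p²)/9 = -p²/3)
(P(0)*30)*(-33) = (-⅓*0²*30)*(-33) = (-⅓*0*30)*(-33) = (0*30)*(-33) = 0*(-33) = 0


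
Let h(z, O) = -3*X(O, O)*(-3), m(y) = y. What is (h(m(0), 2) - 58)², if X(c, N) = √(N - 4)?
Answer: 3202 - 1044*I*√2 ≈ 3202.0 - 1476.4*I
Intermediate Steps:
X(c, N) = √(-4 + N)
h(z, O) = 9*√(-4 + O) (h(z, O) = -3*√(-4 + O)*(-3) = 9*√(-4 + O))
(h(m(0), 2) - 58)² = (9*√(-4 + 2) - 58)² = (9*√(-2) - 58)² = (9*(I*√2) - 58)² = (9*I*√2 - 58)² = (-58 + 9*I*√2)²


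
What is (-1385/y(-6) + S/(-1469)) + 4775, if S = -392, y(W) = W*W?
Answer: 250500647/52884 ≈ 4736.8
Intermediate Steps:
y(W) = W**2
(-1385/y(-6) + S/(-1469)) + 4775 = (-1385/((-6)**2) - 392/(-1469)) + 4775 = (-1385/36 - 392*(-1/1469)) + 4775 = (-1385*1/36 + 392/1469) + 4775 = (-1385/36 + 392/1469) + 4775 = -2020453/52884 + 4775 = 250500647/52884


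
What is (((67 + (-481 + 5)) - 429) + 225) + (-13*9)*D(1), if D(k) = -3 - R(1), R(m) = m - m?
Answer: -262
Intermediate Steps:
R(m) = 0
D(k) = -3 (D(k) = -3 - 1*0 = -3 + 0 = -3)
(((67 + (-481 + 5)) - 429) + 225) + (-13*9)*D(1) = (((67 + (-481 + 5)) - 429) + 225) - 13*9*(-3) = (((67 - 476) - 429) + 225) - 117*(-3) = ((-409 - 429) + 225) + 351 = (-838 + 225) + 351 = -613 + 351 = -262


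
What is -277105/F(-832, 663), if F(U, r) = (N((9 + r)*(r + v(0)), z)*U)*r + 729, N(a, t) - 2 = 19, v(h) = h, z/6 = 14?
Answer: 277105/11583207 ≈ 0.023923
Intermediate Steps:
z = 84 (z = 6*14 = 84)
N(a, t) = 21 (N(a, t) = 2 + 19 = 21)
F(U, r) = 729 + 21*U*r (F(U, r) = (21*U)*r + 729 = 21*U*r + 729 = 729 + 21*U*r)
-277105/F(-832, 663) = -277105/(729 + 21*(-832)*663) = -277105/(729 - 11583936) = -277105/(-11583207) = -277105*(-1/11583207) = 277105/11583207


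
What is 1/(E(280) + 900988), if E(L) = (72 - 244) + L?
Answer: 1/901096 ≈ 1.1098e-6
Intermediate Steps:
E(L) = -172 + L
1/(E(280) + 900988) = 1/((-172 + 280) + 900988) = 1/(108 + 900988) = 1/901096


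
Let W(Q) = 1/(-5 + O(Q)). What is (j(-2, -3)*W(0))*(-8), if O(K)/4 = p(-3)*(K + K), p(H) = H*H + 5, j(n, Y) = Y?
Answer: -24/5 ≈ -4.8000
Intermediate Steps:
p(H) = 5 + H² (p(H) = H² + 5 = 5 + H²)
O(K) = 112*K (O(K) = 4*((5 + (-3)²)*(K + K)) = 4*((5 + 9)*(2*K)) = 4*(14*(2*K)) = 4*(28*K) = 112*K)
W(Q) = 1/(-5 + 112*Q)
(j(-2, -3)*W(0))*(-8) = -3/(-5 + 112*0)*(-8) = -3/(-5 + 0)*(-8) = -3/(-5)*(-8) = -3*(-⅕)*(-8) = (⅗)*(-8) = -24/5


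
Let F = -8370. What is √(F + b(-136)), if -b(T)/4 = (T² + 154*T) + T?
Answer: √1966 ≈ 44.340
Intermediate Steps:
b(T) = -620*T - 4*T² (b(T) = -4*((T² + 154*T) + T) = -4*(T² + 155*T) = -620*T - 4*T²)
√(F + b(-136)) = √(-8370 - 4*(-136)*(155 - 136)) = √(-8370 - 4*(-136)*19) = √(-8370 + 10336) = √1966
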